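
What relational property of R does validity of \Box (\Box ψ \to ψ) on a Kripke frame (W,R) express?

Suppose □(□ψ→ψ) is valid. Take Rxy and set V(ψ)={w : Ryw}. Then at y, □ψ holds; since □(□ψ→ψ) at x, □ψ→ψ at y, so ψ at y, i.e. Ryy.
The converse is a direct semantic check.
So the correspondent is shift-reflexivity.

Shift-reflexivity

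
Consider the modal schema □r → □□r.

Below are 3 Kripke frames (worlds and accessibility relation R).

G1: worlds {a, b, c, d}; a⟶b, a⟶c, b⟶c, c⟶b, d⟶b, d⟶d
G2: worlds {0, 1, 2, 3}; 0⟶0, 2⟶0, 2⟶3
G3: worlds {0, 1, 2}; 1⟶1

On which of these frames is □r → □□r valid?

G2, G3

The schema corresponds to transitivity: ∀x ∀y ∀z (Rxy ∧ Ryz → Rxz).
G1: fails — Rbc and Rcb but not Rbb.
G2: ✓.
G3: ✓.
Valid on: G2, G3.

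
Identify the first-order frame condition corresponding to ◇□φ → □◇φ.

Suppose ◇□φ→□◇φ is valid. Take Rxy, Rxz and set V(φ)={w : Ryw}. Then □φ at y so ◇□φ at x, so □◇φ at x, so ◇φ at z, giving w with Rzw and Ryw.

convergence: ∀x ∀y ∀z (Rxy ∧ Rxz → ∃w (Ryw ∧ Rzw))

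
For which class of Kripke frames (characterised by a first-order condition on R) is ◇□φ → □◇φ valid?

This schema is the .2 axiom.
It corresponds to convergence: ∀x ∀y ∀z (Rxy ∧ Rxz → ∃w (Ryw ∧ Rzw)).

convergence: ∀x ∀y ∀z (Rxy ∧ Rxz → ∃w (Ryw ∧ Rzw))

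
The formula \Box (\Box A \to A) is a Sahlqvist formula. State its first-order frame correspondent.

Suppose □(□A→A) is valid. Take Rxy and set V(A)={w : Ryw}. Then at y, □A holds; since □(□A→A) at x, □A→A at y, so A at y, i.e. Ryy.

shift-reflexivity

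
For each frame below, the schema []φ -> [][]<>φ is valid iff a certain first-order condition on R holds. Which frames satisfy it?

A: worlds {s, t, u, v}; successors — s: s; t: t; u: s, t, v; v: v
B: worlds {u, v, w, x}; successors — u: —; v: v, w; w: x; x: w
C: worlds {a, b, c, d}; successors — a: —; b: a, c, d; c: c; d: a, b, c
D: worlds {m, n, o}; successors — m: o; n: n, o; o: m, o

A, D

Frame correspondent (Sahlqvist): forall x forall z (x R^2 z -> exists w (xRw & zRw)) — i.e. a generalized confluence (Geach) condition.
A: condition met.
B: fails — vR²w but no t with vRt and wRt.
C: fails — bR²a but no w with bRw and aRw.
D: condition met.
Valid on: A, D.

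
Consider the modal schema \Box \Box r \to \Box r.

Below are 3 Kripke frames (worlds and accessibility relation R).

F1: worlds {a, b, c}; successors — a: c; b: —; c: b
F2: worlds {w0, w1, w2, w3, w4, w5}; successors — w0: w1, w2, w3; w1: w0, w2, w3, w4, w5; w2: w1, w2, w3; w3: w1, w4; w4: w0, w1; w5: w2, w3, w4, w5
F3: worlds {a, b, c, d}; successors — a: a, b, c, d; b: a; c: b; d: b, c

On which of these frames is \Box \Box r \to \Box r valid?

Frame correspondent (Sahlqvist): \forall x \forall y (Rxy \to \exists z (Rxz \wedge Rzy)) — i.e. density.
F1: fails — Rac but no z with Raz and Rzc.
F2: holds.
F3: fails — Rdc but no z with Rdz and Rzc.
Valid on: F2.

F2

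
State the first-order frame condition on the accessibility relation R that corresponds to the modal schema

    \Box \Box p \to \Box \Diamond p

This is a Sahlqvist (Geach-type) schema ◇^0□^2p → □^1◇^1p.
Minimal-valuation argument: fix x; take any y with xR^0y and any z with xR^1z. Set V(p) to the set of worlds R-reachable from y in exactly 2 steps. Then □^2p holds at y, so the antecedent holds at x; validity forces ◇^1p at z, giving a w with zR^1w and yR^2w.
First-order correspondent: \forall x \forall z (xRz \to \exists w (x R^2 w \wedge zRw)).

\forall x \forall z (xRz \to \exists w (x R^2 w \wedge zRw))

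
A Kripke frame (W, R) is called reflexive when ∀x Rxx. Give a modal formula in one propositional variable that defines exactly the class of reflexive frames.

A defining formula is □ψ → ψ (the T axiom).
Suppose □ψ→ψ is valid. At any x set V(ψ)={w : Rxw}. Then □ψ holds at x, so ψ holds at x, i.e. Rxx.

□ψ → ψ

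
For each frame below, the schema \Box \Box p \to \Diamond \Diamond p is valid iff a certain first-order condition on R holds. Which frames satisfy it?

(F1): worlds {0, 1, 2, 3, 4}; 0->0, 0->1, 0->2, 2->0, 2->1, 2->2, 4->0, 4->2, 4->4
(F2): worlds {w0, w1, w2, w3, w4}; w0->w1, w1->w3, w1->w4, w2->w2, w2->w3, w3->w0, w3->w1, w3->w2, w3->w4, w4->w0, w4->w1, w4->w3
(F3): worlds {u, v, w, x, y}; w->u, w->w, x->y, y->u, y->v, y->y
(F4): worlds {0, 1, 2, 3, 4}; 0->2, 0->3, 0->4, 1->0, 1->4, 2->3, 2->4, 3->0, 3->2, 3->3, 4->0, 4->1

The schema corresponds to a generalized confluence (Geach) condition: \forall x \exists w (x R^2 w \wedge x R^2 w).
(F1): fails — at 1 but no w with 1R²w and 1R²w.
(F2): ✓.
(F3): fails — at u but no t with uR²t and uR²t.
(F4): ✓.
Valid on: (F2), (F4).

(F2), (F4)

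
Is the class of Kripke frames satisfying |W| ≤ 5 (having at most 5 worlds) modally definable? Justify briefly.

Modal frame validity is preserved under disjoint unions.
Any modal formula valid on each of 6 disjoint one-world frames is valid on their disjoint union (validity is preserved under disjoint unions). Each one-world frame has |W|=1≤5, but the union has |W|=6.
Hence having at most 5 worlds is not modally definable.

No — not modally definable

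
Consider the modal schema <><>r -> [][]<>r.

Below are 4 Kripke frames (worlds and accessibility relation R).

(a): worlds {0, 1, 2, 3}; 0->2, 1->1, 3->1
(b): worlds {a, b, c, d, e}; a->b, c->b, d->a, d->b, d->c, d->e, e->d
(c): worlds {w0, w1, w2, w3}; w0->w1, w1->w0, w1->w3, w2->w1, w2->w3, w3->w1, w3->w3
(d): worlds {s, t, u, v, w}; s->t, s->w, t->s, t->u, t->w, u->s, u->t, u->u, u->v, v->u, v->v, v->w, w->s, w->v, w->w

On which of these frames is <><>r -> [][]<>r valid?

(a)

Frame correspondent (Sahlqvist): forall x forall y forall z ((x R^2 y & x R^2 z) -> exists w (y = w & zRw)) — i.e. a generalized confluence (Geach) condition.
(a): holds.
(b): fails — dR²b, dR²b but no w with b=w and bRw.
(c): fails — w0R²w0, w0R²w0 but no w with w0=w and w0Rw.
(d): fails — sR²s, sR²s but no w* with s=w* and sRw*.
Valid on: (a).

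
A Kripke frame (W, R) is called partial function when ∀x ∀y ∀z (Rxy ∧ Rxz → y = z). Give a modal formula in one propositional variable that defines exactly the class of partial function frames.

◇q → □q

The condition is partial functionality. The CD schema ◇q → □q defines it.
Suppose ◇q→□q is valid. Take Rxy, Rxz and set V(q)={y}. Then ◇q at x, so □q at x, so q at z, i.e. z=y.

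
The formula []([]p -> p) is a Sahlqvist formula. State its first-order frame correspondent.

This is the T□ axiom.
Its frame correspondent is shift-reflexivity — forall x forall y (Rxy -> Ryy).

shift-reflexivity: forall x forall y (Rxy -> Ryy)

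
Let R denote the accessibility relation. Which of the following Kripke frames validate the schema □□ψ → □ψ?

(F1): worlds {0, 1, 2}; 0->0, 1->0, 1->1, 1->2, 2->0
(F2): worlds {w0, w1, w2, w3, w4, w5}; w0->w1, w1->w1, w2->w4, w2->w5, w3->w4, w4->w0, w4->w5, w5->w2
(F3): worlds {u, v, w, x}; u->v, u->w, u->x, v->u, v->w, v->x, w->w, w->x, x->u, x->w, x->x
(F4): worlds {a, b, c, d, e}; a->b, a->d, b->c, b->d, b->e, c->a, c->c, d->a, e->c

(F1)

The schema corresponds to density: ∀x ∀y (Rxy → ∃z (Rxz ∧ Rzy)).
(F1): ✓.
(F2): fails — Rw2w4 but no z with Rw2z and Rzw4.
(F3): fails — Ruv but no z with Ruz and Rzv.
(F4): fails — Rab but no z with Raz and Rzb.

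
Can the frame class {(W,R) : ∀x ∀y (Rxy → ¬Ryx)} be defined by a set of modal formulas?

Any modally definable frame class is closed under surjective bounded morphisms.
The 5-cycle (worlds w0,w1,w2,w3,w4 with w0→w1→w2→w3→w4→w0) is asymmetric. Mapping every world to a single reflexive point • is a surjective bounded morphism, and the reflexive point is not asymmetric (R•• but asymmetry requires ¬R••).
So the class is not modally definable.

Not definable by any modal formula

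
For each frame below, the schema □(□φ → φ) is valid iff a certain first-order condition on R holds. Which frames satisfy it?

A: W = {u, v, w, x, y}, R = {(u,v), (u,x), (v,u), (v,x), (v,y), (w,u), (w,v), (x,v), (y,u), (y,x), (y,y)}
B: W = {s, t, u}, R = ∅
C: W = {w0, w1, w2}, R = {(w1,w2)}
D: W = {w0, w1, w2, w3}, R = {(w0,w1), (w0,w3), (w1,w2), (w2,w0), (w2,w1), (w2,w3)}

This is the axiom for shift-reflexivity; its first-order frame correspondent is ∀x ∀y (Rxy → Ryy).
A: fails — Ruv but not Rvv.
B: satisfies the condition.
C: fails — Rw1w2 but not Rw2w2.
D: fails — Rw1w2 but not Rw2w2.

B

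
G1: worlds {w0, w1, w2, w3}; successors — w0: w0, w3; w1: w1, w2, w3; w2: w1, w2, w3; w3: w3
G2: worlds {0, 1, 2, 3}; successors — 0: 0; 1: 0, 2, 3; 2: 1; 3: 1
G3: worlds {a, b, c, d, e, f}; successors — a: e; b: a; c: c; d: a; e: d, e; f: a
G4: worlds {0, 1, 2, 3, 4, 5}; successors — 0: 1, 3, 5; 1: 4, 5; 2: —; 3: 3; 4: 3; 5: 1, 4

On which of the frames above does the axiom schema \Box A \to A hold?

G1

The schema corresponds to reflexivity: \forall x Rxx.
G1: condition met.
G2: fails — world 1 does not see itself.
G3: fails — world a does not see itself.
G4: fails — world 0 does not see itself.
Valid on: G1.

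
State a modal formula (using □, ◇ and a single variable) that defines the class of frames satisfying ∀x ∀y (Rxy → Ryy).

A defining formula is □(□s → s) (the T□ axiom).
Suppose □(□s→s) is valid. Take Rxy and set V(s)={w : Ryw}. Then at y, □s holds; since □(□s→s) at x, □s→s at y, so s at y, i.e. Ryy.

□(□s → s)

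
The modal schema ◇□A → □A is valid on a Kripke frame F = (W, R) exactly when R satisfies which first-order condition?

the Euclidean property

This is a form of the 5 axiom.
It corresponds to the Euclidean property: ∀x ∀y ∀z (Rxy ∧ Rxz → Ryz).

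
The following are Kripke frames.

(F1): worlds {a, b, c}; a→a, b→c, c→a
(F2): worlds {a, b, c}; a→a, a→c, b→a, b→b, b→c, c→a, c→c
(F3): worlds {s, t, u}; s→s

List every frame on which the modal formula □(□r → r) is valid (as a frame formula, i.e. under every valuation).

The schema corresponds to shift-reflexivity: ∀x ∀y (Rxy → Ryy).
(F1): fails — Rbc but not Rcc.
(F2): holds.
(F3): holds.
Valid on: (F2), (F3).

(F2), (F3)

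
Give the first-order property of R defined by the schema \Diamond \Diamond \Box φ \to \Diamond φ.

\forall x \forall y (x R^2 y \to \exists w (yRw \wedge xRw))

This is a Sahlqvist (Geach-type) schema ◇^2□^1φ → □^0◇^1φ.
Minimal-valuation argument: fix x; take any y with xR^2y and any z with xR^0z. Set V(φ) to the set of worlds R-reachable from y in exactly 1 step. Then □^1φ holds at y, so the antecedent holds at x; validity forces ◇^1φ at z, giving a w with zR^1w and yR^1w.
First-order correspondent: \forall x \forall y (x R^2 y \to \exists w (yRw \wedge xRw)).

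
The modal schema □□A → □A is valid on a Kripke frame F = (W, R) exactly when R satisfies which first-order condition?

density: ∀x ∀y (Rxy → ∃z (Rxz ∧ Rzy))

Suppose □□A→□A is valid. Take Rxy and set V(A)={w : xR²w}. Then □□A at x, so □A at x, so A at y, i.e. ∃z(Rxz∧Rzy).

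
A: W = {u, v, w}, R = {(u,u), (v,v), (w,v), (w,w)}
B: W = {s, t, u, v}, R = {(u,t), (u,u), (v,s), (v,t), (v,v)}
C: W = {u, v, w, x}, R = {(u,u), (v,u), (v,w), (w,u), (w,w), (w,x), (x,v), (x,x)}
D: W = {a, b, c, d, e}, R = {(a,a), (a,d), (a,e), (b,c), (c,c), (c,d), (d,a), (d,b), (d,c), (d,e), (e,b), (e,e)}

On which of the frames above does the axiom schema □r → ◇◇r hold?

A, C, D

This is the axiom for a generalized confluence (Geach) condition; its first-order frame correspondent is ∀x ∃w (xRw ∧ xR²w).
A: ✓.
B: fails — at s but no w with sRw and sR²w.
C: ✓.
D: ✓.
Valid on: A, C, D.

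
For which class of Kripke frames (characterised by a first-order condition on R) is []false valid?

emptiness of R

□⊥ is valid iff no world has any successor (otherwise □⊥ fails at any world with one).
Conversely, any frame satisfying forall x forall y ~Rxy validates the schema.
Frame condition: forall x forall y ~Rxy.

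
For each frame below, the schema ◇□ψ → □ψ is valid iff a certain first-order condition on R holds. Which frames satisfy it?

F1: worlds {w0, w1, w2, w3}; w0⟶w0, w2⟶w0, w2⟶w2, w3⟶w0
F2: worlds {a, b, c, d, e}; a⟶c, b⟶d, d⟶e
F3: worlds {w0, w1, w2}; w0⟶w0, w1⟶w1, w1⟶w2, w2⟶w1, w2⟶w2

F3

The schema corresponds to the Euclidean property: ∀x ∀y ∀z (Rxy ∧ Rxz → Ryz).
F1: fails — Rw2w0 and Rw2w2 but not Rw0w2.
F2: fails — Rac and Rac but not Rcc.
F3: satisfies the condition.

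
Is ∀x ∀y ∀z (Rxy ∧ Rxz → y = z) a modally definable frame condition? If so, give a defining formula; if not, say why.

This is a Sahlqvist condition; the CD axiom ◇q → □q defines it.
Suppose ◇q→□q is valid. Take Rxy, Rxz and set V(q)={y}. Then ◇q at x, so □q at x, so q at z, i.e. z=y.

Yes, by ◇q → □q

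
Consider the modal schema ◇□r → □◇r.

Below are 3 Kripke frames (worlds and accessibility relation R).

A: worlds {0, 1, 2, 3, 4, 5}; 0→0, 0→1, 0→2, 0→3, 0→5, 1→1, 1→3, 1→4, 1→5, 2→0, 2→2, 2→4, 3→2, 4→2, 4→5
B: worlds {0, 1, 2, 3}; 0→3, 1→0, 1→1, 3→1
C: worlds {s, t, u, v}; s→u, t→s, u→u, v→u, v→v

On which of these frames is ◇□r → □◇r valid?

C

This is the axiom for convergence; its first-order frame correspondent is ∀x ∀y ∀z (Rxy ∧ Rxz → ∃w (Ryw ∧ Rzw)).
A: fails — R00 and R05 but 0 and 5 have no common successor.
B: fails — R10 and R11 but 0 and 1 have no common successor.
C: holds.
Valid on: C.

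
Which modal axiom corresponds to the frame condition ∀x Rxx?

□p → p

The condition is reflexivity. The T schema □p → p defines it.
Suppose □p→p is valid. At any x set V(p)={w : Rxw}. Then □p holds at x, so p holds at x, i.e. Rxx.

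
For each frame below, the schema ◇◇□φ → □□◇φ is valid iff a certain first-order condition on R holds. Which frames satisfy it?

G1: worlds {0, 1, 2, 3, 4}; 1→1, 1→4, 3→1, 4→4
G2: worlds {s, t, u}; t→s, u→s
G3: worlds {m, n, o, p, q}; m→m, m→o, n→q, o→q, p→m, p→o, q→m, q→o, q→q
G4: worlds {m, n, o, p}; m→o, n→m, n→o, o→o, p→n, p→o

Frame correspondent (Sahlqvist): ∀x ∀y ∀z ((xR²y ∧ xR²z) → ∃w (yRw ∧ zRw)) — i.e. a generalized confluence (Geach) condition.
G1: condition met.
G2: condition met.
G3: fails — mR²m, mR²o but no w with mRw and oRw.
G4: condition met.

G1, G2, G4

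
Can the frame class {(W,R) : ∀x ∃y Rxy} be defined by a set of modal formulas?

Yes: it is seriality, defined by the D schema □p → ◇p.
Suppose □p→◇p is valid. At any x set V(p)=W. Then □p at x, so ◇p at x, so x has a successor.

Yes, by □p → ◇p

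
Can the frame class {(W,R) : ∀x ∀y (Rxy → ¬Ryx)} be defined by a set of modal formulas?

Not modally definable

Modal frame validity is preserved under surjective bounded morphisms.
The 5-cycle (worlds w0,w1,w2,w3,w4 with w0→w1→w2→w3→w4→w0) is asymmetric. Mapping every world to a single reflexive point • is a surjective bounded morphism, and the reflexive point is not asymmetric (R•• but asymmetry requires ¬R••).
So the class is not modally definable.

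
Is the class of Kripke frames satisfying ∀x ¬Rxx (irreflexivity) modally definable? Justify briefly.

Any modally definable frame class is closed under surjective bounded morphisms.
The 3-cycle (worlds a,b,c with a→b→c→a) is irreflexive, and the map sending every world to a single reflexive point • is a surjective bounded morphism (forth: every edge maps to (•,•); back: every world has a successor). So any modal formula valid on the 3-cycle is also valid on the reflexive point, which is not irreflexive.
So the class is not modally definable.

No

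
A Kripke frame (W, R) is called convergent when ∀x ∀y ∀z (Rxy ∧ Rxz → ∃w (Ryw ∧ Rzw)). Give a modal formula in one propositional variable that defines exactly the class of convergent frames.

◇□ψ → □◇ψ

A defining formula is ◇□ψ → □◇ψ (the .2 axiom).
Suppose ◇□ψ→□◇ψ is valid. Take Rxy, Rxz and set V(ψ)={w : Ryw}. Then □ψ at y so ◇□ψ at x, so □◇ψ at x, so ◇ψ at z, giving w with Rzw and Ryw.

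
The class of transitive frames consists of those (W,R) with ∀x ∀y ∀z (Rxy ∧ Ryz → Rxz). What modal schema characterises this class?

This is transitivity; the standard corresponding axiom is 4: □p → □□p.
Suppose □p→□□p is valid. Take Rxy, Ryz and set V(p)={w : Rxw}. Then □p at x, so □□p at x, so □p at y, so p at z, i.e. Rxz.

□p → □□p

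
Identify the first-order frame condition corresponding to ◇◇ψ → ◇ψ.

transitivity: ∀x ∀y ∀z (Rxy ∧ Ryz → Rxz)

Equivalently (dual form): □ψ → □□ψ.
Suppose □ψ→□□ψ is valid. Take Rxy, Ryz and set V(ψ)={w : Rxw}. Then □ψ at x, so □□ψ at x, so □ψ at y, so ψ at z, i.e. Rxz.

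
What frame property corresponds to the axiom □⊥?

□⊥ is valid iff no world has any successor (otherwise □⊥ fails at any world with one).
Conversely, any frame satisfying ∀x ∀y ¬Rxy validates the schema.
So the correspondent is emptiness of R.

emptiness of R: ∀x ∀y ¬Rxy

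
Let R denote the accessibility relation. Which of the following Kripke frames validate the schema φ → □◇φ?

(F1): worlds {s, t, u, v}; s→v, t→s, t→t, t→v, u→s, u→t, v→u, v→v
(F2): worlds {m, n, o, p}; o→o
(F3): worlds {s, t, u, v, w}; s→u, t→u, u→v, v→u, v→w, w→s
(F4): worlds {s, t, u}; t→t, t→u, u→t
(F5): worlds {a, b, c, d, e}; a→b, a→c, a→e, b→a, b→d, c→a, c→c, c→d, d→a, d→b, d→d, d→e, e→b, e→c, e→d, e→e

Frame correspondent (Sahlqvist): ∀x ∀y (Rxy → Ryx) — i.e. symmetry.
(F1): fails — Rtv but not Rvt.
(F2): satisfies the condition.
(F3): fails — Rvw but not Rwv.
(F4): satisfies the condition.
(F5): fails — Rcd but not Rdc.

(F2), (F4)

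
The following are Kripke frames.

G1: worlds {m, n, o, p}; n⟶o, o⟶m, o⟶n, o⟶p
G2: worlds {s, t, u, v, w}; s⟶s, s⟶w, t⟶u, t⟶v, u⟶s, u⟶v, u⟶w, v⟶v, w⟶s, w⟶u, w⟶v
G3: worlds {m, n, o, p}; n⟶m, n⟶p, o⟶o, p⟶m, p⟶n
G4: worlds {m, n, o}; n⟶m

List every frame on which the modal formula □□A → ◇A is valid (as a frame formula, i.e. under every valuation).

The schema corresponds to a generalized confluence (Geach) condition: ∀x ∃w (xR²w ∧ xRw).
G1: fails — at m but no w with mR²w and mRw.
G2: holds.
G3: fails — at m but no w with mR²w and mRw.
G4: fails — at m but no w with mR²w and mRw.
Valid on: G2.

G2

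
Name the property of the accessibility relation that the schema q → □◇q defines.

symmetry: ∀x ∀y (Rxy → Ryx)

Suppose q→□◇q is valid. Take Rxy and set V(q)={x}. Then q at x, so □◇q at x, so ◇q at y, so some z with Ryz has q; z=x, i.e. Ryx.
Conversely, on a frame with symmetry the schema holds at every world under every valuation.
So the correspondent is symmetry.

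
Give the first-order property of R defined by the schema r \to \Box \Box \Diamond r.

\forall x \forall z (x R^2 z \to \exists w (x = w \wedge zRw))

This is a Sahlqvist (Geach-type) schema ◇^0□^0r → □^2◇^1r.
Minimal-valuation argument: fix x; take any y with xR^0y and any z with xR^2z. Set V(r) to the set of worlds R-reachable from y in exactly 0 steps. Then □^0r holds at y, so the antecedent holds at x; validity forces ◇^1r at z, giving a w with zR^1w and yR^0w.
First-order correspondent: \forall x \forall z (x R^2 z \to \exists w (x = w \wedge zRw)).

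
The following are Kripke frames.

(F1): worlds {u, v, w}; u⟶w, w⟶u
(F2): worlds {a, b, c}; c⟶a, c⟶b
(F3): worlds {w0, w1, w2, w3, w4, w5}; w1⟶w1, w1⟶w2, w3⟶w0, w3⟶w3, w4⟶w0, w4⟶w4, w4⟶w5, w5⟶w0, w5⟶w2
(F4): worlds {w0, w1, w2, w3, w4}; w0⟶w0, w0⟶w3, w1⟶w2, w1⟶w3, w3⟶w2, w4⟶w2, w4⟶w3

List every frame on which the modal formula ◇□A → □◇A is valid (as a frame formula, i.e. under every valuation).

(F1)

Frame correspondent (Sahlqvist): ∀x ∀y ∀z (Rxy ∧ Rxz → ∃w (Ryw ∧ Rzw)) — i.e. convergence.
(F1): satisfies the condition.
(F2): fails — Rca and Rca but a and a have no common successor.
(F3): fails — Rw1w2 and Rw1w2 but w2 and w2 have no common successor.
(F4): fails — Rw0w0 and Rw0w3 but w0 and w3 have no common successor.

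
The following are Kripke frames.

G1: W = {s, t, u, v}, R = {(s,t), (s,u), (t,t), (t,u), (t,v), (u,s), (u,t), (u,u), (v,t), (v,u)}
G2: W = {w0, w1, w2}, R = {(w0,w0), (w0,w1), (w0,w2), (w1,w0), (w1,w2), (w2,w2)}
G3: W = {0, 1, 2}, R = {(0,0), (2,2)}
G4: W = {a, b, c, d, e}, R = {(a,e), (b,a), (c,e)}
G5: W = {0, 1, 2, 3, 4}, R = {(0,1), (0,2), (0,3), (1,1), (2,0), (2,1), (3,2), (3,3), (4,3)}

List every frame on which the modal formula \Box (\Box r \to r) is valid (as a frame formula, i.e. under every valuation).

This is the axiom for shift-reflexivity; its first-order frame correspondent is \forall x \forall y (Rxy \to Ryy).
G1: fails — Rtv but not Rvv.
G2: fails — Rw0w1 but not Rw1w1.
G3: condition met.
G4: fails — Rba but not Raa.
G5: fails — R32 but not R22.

G3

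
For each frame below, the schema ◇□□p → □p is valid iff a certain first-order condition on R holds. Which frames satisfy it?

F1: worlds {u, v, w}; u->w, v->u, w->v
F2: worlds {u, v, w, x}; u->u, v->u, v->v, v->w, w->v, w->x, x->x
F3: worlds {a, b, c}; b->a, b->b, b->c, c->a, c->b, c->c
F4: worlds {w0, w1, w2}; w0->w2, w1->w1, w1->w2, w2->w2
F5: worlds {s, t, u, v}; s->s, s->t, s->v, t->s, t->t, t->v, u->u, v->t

F5

Frame correspondent (Sahlqvist): ∀x ∀y ∀z ((xRy ∧ xRz) → ∃w (yR²w ∧ z = w)) — i.e. a generalized confluence (Geach) condition.
F1: fails — uRw, uRw but no t with wR²t and w=t.
F2: fails — vRu, vRv but no t with uR²t and v=t.
F3: fails — bRa, bRa but no w with aR²w and a=w.
F4: fails — w1Rw2, w1Rw1 but no w with w2R²w and w1=w.
F5: ✓.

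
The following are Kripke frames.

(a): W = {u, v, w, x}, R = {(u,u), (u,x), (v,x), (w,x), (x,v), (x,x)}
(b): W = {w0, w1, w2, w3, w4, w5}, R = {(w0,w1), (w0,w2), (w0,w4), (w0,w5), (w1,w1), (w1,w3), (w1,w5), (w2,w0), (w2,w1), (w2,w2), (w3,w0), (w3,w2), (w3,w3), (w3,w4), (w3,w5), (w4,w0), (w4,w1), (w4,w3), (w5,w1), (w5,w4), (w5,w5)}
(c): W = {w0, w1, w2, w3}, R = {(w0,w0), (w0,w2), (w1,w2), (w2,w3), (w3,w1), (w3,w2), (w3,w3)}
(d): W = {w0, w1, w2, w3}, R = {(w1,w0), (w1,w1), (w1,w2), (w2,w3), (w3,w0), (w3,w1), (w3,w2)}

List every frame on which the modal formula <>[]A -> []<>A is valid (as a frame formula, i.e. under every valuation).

The schema corresponds to convergence: forall x forall y forall z (Rxy & Rxz -> exists w (Ryw & Rzw)).
(a): satisfies the condition.
(b): satisfies the condition.
(c): fails — Rw0w2 and Rw0w0 but w2 and w0 have no common successor.
(d): fails — Rw1w2 and Rw1w1 but w2 and w1 have no common successor.

(a), (b)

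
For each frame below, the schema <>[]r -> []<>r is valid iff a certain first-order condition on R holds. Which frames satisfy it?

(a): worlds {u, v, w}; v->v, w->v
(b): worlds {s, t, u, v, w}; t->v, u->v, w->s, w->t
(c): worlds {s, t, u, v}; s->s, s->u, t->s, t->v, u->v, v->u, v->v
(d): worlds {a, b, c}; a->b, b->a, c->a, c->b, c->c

The schema corresponds to convergence: forall x forall y forall z (Rxy & Rxz -> exists w (Ryw & Rzw)).
(a): holds.
(b): fails — Rtv and Rtv but v and v have no common successor.
(c): fails — Rsu and Rss but u and s have no common successor.
(d): fails — Rcb and Rca but b and a have no common successor.

(a)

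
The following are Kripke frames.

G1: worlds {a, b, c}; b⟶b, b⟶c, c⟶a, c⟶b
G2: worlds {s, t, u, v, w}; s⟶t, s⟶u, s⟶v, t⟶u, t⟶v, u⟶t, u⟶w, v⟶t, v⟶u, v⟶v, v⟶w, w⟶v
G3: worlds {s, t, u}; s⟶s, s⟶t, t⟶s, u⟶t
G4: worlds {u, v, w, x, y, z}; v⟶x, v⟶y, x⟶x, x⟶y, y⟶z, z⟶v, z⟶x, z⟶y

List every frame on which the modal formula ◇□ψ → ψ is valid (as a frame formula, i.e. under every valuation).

none

Frame correspondent (Sahlqvist): ∀x ∀y (Rxy → Ryx) — i.e. symmetry.
G1: fails — Rca but not Rac.
G2: fails — Ruw but not Rwu.
G3: fails — Rut but not Rtu.
G4: fails — Rzx but not Rxz.
Valid on no frame.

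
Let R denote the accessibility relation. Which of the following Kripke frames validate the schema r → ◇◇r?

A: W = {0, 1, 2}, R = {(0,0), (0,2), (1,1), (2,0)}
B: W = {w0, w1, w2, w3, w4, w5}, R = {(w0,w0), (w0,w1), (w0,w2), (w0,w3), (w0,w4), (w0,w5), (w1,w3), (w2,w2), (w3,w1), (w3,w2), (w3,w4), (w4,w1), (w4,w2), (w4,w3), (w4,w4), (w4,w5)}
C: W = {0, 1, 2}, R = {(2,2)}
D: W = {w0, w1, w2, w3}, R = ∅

A

This is the axiom for a generalized confluence (Geach) condition; its first-order frame correspondent is ∀x ∃w (x = w ∧ xR²w).
A: holds.
B: fails — at w5 but no w with w5=w and w5R²w.
C: fails — at 0 but no w with 0=w and 0R²w.
D: fails — at w0 but no w with w0=w and w0R²w.
Valid on: A.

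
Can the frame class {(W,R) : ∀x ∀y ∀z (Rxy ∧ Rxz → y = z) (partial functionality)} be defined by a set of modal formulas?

Yes, by ◇p → □p

This is a Sahlqvist condition; the CD axiom ◇p → □p defines it.
Suppose ◇p→□p is valid. Take Rxy, Rxz and set V(p)={y}. Then ◇p at x, so □p at x, so p at z, i.e. z=y.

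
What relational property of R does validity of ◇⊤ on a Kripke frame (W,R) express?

◇⊤ holds at w iff w has a successor, so frame-validity of ◇⊤ is exactly seriality. Equivalently via □A → ◇A:
Suppose □A→◇A is valid. At any x set V(A)=W. Then □A at x, so ◇A at x, so x has a successor.

seriality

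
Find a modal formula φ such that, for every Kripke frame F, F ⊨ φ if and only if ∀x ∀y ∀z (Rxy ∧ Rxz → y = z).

The condition is partial functionality. The CD schema ◇p → □p defines it.

◇p → □p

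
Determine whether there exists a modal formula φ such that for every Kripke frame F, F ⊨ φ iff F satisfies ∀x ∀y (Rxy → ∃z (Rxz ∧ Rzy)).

The condition is density. A defining modal formula is □□r → □r.
Suppose □□r→□r is valid. Take Rxy and set V(r)={w : xR²w}. Then □□r at x, so □r at x, so r at y, i.e. ∃z(Rxz∧Rzy).

Definable; □□r → □r defines it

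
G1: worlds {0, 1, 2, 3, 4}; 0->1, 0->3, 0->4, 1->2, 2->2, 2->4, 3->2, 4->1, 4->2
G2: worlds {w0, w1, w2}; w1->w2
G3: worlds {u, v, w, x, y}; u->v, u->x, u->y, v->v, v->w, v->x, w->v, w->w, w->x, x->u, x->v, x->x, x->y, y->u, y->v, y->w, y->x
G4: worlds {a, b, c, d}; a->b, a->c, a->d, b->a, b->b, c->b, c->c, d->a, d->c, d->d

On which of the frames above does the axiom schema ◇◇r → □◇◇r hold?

G2, G3

The schema corresponds to a generalized confluence (Geach) condition: ∀x ∀y ∀z ((xR²y ∧ xRz) → ∃w (y = w ∧ zR²w)).
G1: fails — 0R²1, 0R1 but no w with 1=w and 1R²w.
G2: ✓.
G3: ✓.
G4: fails — aR²d, aRc but no w with d=w and cR²w.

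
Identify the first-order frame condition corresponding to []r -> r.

Reflexivity

Suppose □r→r is valid. At any x set V(r)={w : Rxw}. Then □r holds at x, so r holds at x, i.e. Rxx.
The converse is a direct semantic check.
Frame condition: forall x Rxx.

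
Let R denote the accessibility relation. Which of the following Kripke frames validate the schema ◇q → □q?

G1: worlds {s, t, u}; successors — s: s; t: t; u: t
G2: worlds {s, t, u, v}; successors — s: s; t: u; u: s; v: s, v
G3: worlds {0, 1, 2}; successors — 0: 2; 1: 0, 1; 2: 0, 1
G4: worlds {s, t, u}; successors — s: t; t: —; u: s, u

G1

Frame correspondent (Sahlqvist): ∀x ∀y ∀z (Rxy ∧ Rxz → y = z) — i.e. partial functionality.
G1: ✓.
G2: fails — v sees both s and v.
G3: fails — 1 sees both 0 and 1.
G4: fails — u sees both s and u.
Valid on: G1.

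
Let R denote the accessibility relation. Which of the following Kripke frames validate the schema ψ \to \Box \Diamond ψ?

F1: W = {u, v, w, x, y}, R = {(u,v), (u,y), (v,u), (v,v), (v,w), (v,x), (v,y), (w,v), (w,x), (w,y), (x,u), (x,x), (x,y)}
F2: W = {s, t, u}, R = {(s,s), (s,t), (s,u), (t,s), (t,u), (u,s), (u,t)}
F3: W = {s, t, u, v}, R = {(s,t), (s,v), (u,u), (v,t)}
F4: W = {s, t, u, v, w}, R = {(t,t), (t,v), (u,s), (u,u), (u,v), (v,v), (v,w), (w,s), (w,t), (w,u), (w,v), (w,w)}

This is the axiom for symmetry; its first-order frame correspondent is \forall x \forall y (Rxy \to Ryx).
F1: fails — Rwx but not Rxw.
F2: condition met.
F3: fails — Rvt but not Rtv.
F4: fails — Ruv but not Rvu.
Valid on: F2.

F2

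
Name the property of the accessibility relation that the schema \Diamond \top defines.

seriality

◇⊤ holds at w iff w has a successor, so frame-validity of ◇⊤ is exactly seriality. Equivalently via □φ → ◇φ:
Suppose □φ→◇φ is valid. At any x set V(φ)=W. Then □φ at x, so ◇φ at x, so x has a successor.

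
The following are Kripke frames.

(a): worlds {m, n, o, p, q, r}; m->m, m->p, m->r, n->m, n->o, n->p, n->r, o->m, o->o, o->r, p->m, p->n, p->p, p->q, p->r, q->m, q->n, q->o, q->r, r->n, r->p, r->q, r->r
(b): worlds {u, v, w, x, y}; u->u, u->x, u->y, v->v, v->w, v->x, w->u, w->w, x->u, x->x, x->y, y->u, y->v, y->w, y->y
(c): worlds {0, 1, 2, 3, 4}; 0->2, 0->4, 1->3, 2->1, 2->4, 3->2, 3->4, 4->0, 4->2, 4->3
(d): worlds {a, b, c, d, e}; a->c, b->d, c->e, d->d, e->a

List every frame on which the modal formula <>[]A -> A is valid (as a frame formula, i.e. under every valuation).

none

This is the axiom for symmetry; its first-order frame correspondent is forall x forall y (Rxy -> Ryx).
(a): fails — Rom but not Rmo.
(b): fails — Rwu but not Ruw.
(c): fails — R32 but not R23.
(d): fails — Rea but not Rae.
Valid on no frame.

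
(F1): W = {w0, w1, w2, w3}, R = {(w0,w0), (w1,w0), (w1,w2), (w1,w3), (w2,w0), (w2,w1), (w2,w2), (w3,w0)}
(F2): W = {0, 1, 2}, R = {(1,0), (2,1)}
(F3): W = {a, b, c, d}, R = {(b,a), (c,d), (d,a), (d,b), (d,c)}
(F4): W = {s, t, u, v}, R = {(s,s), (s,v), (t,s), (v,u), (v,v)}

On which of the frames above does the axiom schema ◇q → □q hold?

(F2)

This is the axiom for partial functionality; its first-order frame correspondent is ∀x ∀y ∀z (Rxy ∧ Rxz → y = z).
(F1): fails — w1 sees both w0 and w2.
(F2): holds.
(F3): fails — d sees both a and b.
(F4): fails — s sees both s and v.
Valid on: (F2).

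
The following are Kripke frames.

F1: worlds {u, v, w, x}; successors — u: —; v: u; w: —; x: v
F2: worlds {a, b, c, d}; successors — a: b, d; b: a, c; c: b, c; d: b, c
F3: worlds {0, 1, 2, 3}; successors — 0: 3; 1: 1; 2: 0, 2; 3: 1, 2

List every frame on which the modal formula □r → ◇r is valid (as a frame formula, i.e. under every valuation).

Frame correspondent (Sahlqvist): ∀x ∃y Rxy — i.e. seriality.
F1: fails — world u has no successor.
F2: holds.
F3: holds.
Valid on: F2, F3.

F2, F3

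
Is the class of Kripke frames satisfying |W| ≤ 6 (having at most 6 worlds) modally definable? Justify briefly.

If a class were modally definable it would be closed under disjoint unions (Goldblatt–Thomason).
Any modal formula valid on each of 7 disjoint one-world frames is valid on their disjoint union (validity is preserved under disjoint unions). Each one-world frame has |W|=1≤6, but the union has |W|=7.
So no modal formula (or set of formulas) defines exactly the |W|≤6 frames.

No — not modally definable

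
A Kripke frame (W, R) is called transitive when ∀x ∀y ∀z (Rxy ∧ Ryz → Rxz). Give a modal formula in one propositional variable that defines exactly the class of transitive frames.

This is transitivity; the standard corresponding axiom is 4: □q → □□q.
Suppose □q→□□q is valid. Take Rxy, Ryz and set V(q)={w : Rxw}. Then □q at x, so □□q at x, so □q at y, so q at z, i.e. Rxz.

□q → □□q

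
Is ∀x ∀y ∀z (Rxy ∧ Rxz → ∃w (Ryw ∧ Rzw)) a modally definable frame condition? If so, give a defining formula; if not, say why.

This is a Sahlqvist condition; the .2 axiom ◇□q → □◇q defines it.
Suppose ◇□q→□◇q is valid. Take Rxy, Rxz and set V(q)={w : Ryw}. Then □q at y so ◇□q at x, so □◇q at x, so ◇q at z, giving w with Rzw and Ryw.

Yes, by ◇□q → □◇q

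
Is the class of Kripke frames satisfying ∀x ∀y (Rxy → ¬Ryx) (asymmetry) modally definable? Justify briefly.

No

Modal frame validity is preserved under surjective bounded morphisms.
The 3-cycle (worlds a,b,c with a→b→c→a) is asymmetric. Mapping every world to a single reflexive point • is a surjective bounded morphism, and the reflexive point is not asymmetric (R•• but asymmetry requires ¬R••).
So no modal formula (or set of formulas) defines exactly the asymmetric frames.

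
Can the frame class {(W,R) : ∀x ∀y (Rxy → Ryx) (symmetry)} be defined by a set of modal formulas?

The condition is symmetry. A defining modal formula is q → □◇q.
Suppose q→□◇q is valid. Take Rxy and set V(q)={x}. Then q at x, so □◇q at x, so ◇q at y, so some z with Ryz has q; z=x, i.e. Ryx.

Yes — defined by q → □◇q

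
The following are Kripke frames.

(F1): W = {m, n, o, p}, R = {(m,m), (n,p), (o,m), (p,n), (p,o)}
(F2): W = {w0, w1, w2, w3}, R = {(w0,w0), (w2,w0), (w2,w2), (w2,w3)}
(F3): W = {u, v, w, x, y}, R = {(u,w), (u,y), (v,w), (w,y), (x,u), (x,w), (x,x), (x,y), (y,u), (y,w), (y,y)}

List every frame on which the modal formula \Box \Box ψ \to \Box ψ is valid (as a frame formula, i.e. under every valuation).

(F2)

Frame correspondent (Sahlqvist): \forall x \forall y (Rxy \to \exists z (Rxz \wedge Rzy)) — i.e. density.
(F1): fails — Rpn but no z with Rpz and Rzn.
(F2): ✓.
(F3): fails — Rvw but no z with Rvz and Rzw.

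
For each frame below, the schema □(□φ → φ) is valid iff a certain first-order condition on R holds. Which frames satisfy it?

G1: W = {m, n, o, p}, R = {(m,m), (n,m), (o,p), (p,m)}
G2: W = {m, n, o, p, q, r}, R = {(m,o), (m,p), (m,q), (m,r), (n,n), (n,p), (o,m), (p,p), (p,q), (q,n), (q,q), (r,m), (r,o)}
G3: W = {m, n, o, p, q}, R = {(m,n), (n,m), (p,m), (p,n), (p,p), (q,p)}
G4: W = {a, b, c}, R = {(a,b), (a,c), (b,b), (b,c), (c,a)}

The schema corresponds to shift-reflexivity: ∀x ∀y (Rxy → Ryy).
G1: fails — Rop but not Rpp.
G2: fails — Rom but not Rmm.
G3: fails — Rpm but not Rmm.
G4: fails — Rbc but not Rcc.
Valid on no frame.

none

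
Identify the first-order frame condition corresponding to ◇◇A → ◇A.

This is frame-equivalent to □A → □□A (substitute ¬A for A and contrapose).
Suppose □A→□□A is valid. Take Rxy, Ryz and set V(A)={w : Rxw}. Then □A at x, so □□A at x, so □A at y, so A at z, i.e. Rxz.
The converse is a direct semantic check.
Frame condition: ∀x ∀y ∀z (Rxy ∧ Ryz → Rxz).

Transitivity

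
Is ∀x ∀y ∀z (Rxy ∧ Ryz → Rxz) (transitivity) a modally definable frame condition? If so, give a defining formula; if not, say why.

Yes, by □q → □□q

The condition is transitivity. A defining modal formula is □q → □□q.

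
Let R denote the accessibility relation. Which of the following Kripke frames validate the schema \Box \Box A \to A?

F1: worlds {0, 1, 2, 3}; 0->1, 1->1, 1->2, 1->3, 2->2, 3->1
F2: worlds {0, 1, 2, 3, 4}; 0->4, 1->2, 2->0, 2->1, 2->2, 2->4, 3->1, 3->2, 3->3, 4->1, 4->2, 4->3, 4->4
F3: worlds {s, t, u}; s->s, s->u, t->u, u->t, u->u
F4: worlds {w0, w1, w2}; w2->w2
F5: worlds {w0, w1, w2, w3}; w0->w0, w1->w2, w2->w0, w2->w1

F3

The schema corresponds to a generalized confluence (Geach) condition: \forall x \exists w (x R^2 w \wedge x = w).
F1: fails — at 0 but no w with 0R²w and 0=w.
F2: fails — at 0 but no w with 0R²w and 0=w.
F3: holds.
F4: fails — at w0 but no w with w0R²w and w0=w.
F5: fails — at w3 but no w with w3R²w and w3=w.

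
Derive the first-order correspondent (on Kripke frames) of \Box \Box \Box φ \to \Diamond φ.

This is a Sahlqvist (Geach-type) schema ◇^0□^3φ → □^0◇^1φ.
Minimal-valuation argument: fix x; take any y with xR^0y and any z with xR^0z. Set V(φ) to the set of worlds R-reachable from y in exactly 3 steps. Then □^3φ holds at y, so the antecedent holds at x; validity forces ◇^1φ at z, giving a w with zR^1w and yR^3w.
First-order correspondent: \forall x \exists w (x R^3 w \wedge xRw).

\forall x \exists w (x R^3 w \wedge xRw)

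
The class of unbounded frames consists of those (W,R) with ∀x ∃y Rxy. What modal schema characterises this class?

□s → ◇s

The condition is seriality. The D schema □s → ◇s defines it.
Suppose □s→◇s is valid. At any x set V(s)=W. Then □s at x, so ◇s at x, so x has a successor.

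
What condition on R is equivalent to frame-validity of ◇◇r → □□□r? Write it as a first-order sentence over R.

This is a Sahlqvist (Geach-type) schema ◇^2□^0r → □^3◇^0r.
Minimal-valuation argument: fix x; take any y with xR^2y and any z with xR^3z. Set V(r) to the set of worlds R-reachable from y in exactly 0 steps. Then □^0r holds at y, so the antecedent holds at x; validity forces ◇^0r at z, giving a w with zR^0w and yR^0w.
First-order correspondent: ∀x ∀y ∀z ((xR²y ∧ xR³z) → ∃w (y = w ∧ z = w)).

∀x ∀y ∀z ((xR²y ∧ xR³z) → ∃w (y = w ∧ z = w))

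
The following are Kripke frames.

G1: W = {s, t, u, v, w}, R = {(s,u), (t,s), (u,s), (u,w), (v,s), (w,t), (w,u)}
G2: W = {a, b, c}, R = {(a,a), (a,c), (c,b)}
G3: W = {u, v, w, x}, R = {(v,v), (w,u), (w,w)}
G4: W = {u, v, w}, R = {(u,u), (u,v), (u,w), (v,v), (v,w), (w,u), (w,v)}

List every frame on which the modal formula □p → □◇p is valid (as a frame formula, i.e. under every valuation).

G4

The schema corresponds to a generalized confluence (Geach) condition: ∀x ∀z (xRz → ∃w (xRw ∧ zRw)).
G1: fails — sRu but no w* with sRw* and uRw*.
G2: fails — aRc but no w with aRw and cRw.
G3: fails — wRu but no t with wRt and uRt.
G4: ✓.
Valid on: G4.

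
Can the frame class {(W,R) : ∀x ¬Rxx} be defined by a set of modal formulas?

Modal frame validity is preserved under surjective bounded morphisms.
The 3-cycle (worlds a,b,c with a→b→c→a) is irreflexive, and the map sending every world to a single reflexive point • is a surjective bounded morphism (forth: every edge maps to (•,•); back: every world has a successor). So any modal formula valid on the 3-cycle is also valid on the reflexive point, which is not irreflexive.
So no modal formula (or set of formulas) defines exactly the irreflexive frames.

No — not modally definable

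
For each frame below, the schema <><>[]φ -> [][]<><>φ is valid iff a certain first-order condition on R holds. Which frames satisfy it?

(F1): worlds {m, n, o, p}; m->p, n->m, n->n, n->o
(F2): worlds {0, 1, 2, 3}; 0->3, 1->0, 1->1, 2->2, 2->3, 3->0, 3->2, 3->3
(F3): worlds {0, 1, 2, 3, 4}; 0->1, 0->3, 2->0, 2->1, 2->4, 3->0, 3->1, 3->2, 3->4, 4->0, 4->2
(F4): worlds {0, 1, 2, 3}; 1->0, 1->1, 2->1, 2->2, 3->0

(F2)

This is the axiom for a generalized confluence (Geach) condition; its first-order frame correspondent is forall x forall y forall z ((x R^2 y & x R^2 z) -> exists w (yRw & z R^2 w)).
(F1): fails — nR²m, nR²m but no w with mRw and mR²w.
(F2): ✓.
(F3): fails — 0R²0, 0R²1 but no w with 0Rw and 1R²w.
(F4): fails — 1R²0, 1R²0 but no w with 0Rw and 0R²w.
Valid on: (F2).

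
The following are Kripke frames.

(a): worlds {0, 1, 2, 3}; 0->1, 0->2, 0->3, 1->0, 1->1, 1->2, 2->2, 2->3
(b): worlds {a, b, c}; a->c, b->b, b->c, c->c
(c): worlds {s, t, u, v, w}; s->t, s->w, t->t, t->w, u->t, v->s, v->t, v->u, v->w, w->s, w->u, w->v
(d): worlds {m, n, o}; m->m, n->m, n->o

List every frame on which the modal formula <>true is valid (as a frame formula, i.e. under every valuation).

(b), (c)

The schema corresponds to seriality: forall x exists y Rxy.
(a): fails — world 3 has no successor.
(b): holds.
(c): holds.
(d): fails — world o has no successor.
Valid on: (b), (c).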